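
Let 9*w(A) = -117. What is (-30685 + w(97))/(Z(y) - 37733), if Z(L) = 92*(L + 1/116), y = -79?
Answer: 445121/652503 ≈ 0.68217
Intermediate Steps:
w(A) = -13 (w(A) = (⅑)*(-117) = -13)
Z(L) = 23/29 + 92*L (Z(L) = 92*(L + 1/116) = 92*(1/116 + L) = 23/29 + 92*L)
(-30685 + w(97))/(Z(y) - 37733) = (-30685 - 13)/((23/29 + 92*(-79)) - 37733) = -30698/((23/29 - 7268) - 37733) = -30698/(-210749/29 - 37733) = -30698/(-1305006/29) = -30698*(-29/1305006) = 445121/652503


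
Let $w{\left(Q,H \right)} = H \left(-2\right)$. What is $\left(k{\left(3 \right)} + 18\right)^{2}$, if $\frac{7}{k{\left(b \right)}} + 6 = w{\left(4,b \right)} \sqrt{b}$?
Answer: $\frac{12469}{36} - \frac{1561 \sqrt{3}}{72} \approx 308.81$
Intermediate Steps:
$w{\left(Q,H \right)} = - 2 H$
$k{\left(b \right)} = \frac{7}{-6 - 2 b^{\frac{3}{2}}}$ ($k{\left(b \right)} = \frac{7}{-6 + - 2 b \sqrt{b}} = \frac{7}{-6 - 2 b^{\frac{3}{2}}}$)
$\left(k{\left(3 \right)} + 18\right)^{2} = \left(\frac{7}{2 \left(-3 - 3^{\frac{3}{2}}\right)} + 18\right)^{2} = \left(\frac{7}{2 \left(-3 - 3 \sqrt{3}\right)} + 18\right)^{2} = \left(18 + \frac{7}{2 \left(-3 - 3 \sqrt{3}\right)}\right)^{2}$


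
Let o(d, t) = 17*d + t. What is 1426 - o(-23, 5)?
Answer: 1812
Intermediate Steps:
o(d, t) = t + 17*d
1426 - o(-23, 5) = 1426 - (5 + 17*(-23)) = 1426 - (5 - 391) = 1426 - 1*(-386) = 1426 + 386 = 1812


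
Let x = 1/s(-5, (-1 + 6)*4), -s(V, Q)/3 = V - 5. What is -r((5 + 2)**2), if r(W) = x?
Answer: -1/30 ≈ -0.033333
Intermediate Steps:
s(V, Q) = 15 - 3*V (s(V, Q) = -3*(V - 5) = -3*(-5 + V) = 15 - 3*V)
x = 1/30 (x = 1/(15 - 3*(-5)) = 1/(15 + 15) = 1/30 ≈ 0.033333)
r(W) = 1/30
-r((5 + 2)**2) = -1*1/30 = -1/30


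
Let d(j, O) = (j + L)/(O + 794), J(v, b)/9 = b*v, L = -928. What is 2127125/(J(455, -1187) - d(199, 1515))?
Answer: -446502875/1020318696 ≈ -0.43761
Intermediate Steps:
J(v, b) = 9*b*v (J(v, b) = 9*(b*v) = 9*b*v)
d(j, O) = (-928 + j)/(794 + O) (d(j, O) = (j - 928)/(O + 794) = (-928 + j)/(794 + O))
2127125/(J(455, -1187) - d(199, 1515)) = 2127125/(9*(-1187)*455 - (-928 + 199)/(794 + 1515)) = 2127125/(-4860765 - (-729)/2309) = 2127125/(-4860765 - 1*(-729/2309)) = 2127125/(-4860765 + 729/2309) = 2127125/(-11223505656/2309) = 2127125*(-2309/11223505656) = -446502875/1020318696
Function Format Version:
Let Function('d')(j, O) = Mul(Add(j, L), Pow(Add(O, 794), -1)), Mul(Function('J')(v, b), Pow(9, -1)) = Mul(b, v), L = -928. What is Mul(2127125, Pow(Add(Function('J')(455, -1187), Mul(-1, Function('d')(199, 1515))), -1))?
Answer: Rational(-446502875, 1020318696) ≈ -0.43761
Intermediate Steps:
Function('J')(v, b) = Mul(9, b, v) (Function('J')(v, b) = Mul(9, Mul(b, v)) = Mul(9, b, v))
Function('d')(j, O) = Mul(Pow(Add(794, O), -1), Add(-928, j)) (Function('d')(j, O) = Mul(Add(j, -928), Pow(Add(O, 794), -1)) = Mul(Add(-928, j), Pow(Add(794, O), -1)) = Mul(Pow(Add(794, O), -1), Add(-928, j)))
Mul(2127125, Pow(Add(Function('J')(455, -1187), Mul(-1, Function('d')(199, 1515))), -1)) = Mul(2127125, Pow(Add(Mul(9, -1187, 455), Mul(-1, Mul(Pow(Add(794, 1515), -1), Add(-928, 199)))), -1)) = Mul(2127125, Pow(Add(-4860765, Mul(-1, Mul(Pow(2309, -1), -729))), -1)) = Mul(2127125, Pow(Add(-4860765, Mul(-1, Mul(Rational(1, 2309), -729))), -1)) = Mul(2127125, Pow(Add(-4860765, Mul(-1, Rational(-729, 2309))), -1)) = Mul(2127125, Pow(Add(-4860765, Rational(729, 2309)), -1)) = Mul(2127125, Pow(Rational(-11223505656, 2309), -1)) = Mul(2127125, Rational(-2309, 11223505656)) = Rational(-446502875, 1020318696)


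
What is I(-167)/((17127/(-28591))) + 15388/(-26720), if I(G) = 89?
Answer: -17063808889/114408360 ≈ -149.15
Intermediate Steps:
I(-167)/((17127/(-28591))) + 15388/(-26720) = 89/((17127/(-28591))) + 15388/(-26720) = 89/((17127*(-1/28591))) + 15388*(-1/26720) = 89/(-17127/28591) - 3847/6680 = 89*(-28591/17127) - 3847/6680 = -2544599/17127 - 3847/6680 = -17063808889/114408360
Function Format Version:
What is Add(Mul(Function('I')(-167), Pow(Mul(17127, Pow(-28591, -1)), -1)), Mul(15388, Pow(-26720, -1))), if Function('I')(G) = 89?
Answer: Rational(-17063808889, 114408360) ≈ -149.15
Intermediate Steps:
Add(Mul(Function('I')(-167), Pow(Mul(17127, Pow(-28591, -1)), -1)), Mul(15388, Pow(-26720, -1))) = Add(Mul(89, Pow(Mul(17127, Pow(-28591, -1)), -1)), Mul(15388, Pow(-26720, -1))) = Add(Mul(89, Pow(Mul(17127, Rational(-1, 28591)), -1)), Mul(15388, Rational(-1, 26720))) = Add(Mul(89, Pow(Rational(-17127, 28591), -1)), Rational(-3847, 6680)) = Add(Mul(89, Rational(-28591, 17127)), Rational(-3847, 6680)) = Add(Rational(-2544599, 17127), Rational(-3847, 6680)) = Rational(-17063808889, 114408360)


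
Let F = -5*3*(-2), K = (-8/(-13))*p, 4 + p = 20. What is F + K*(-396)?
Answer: -50298/13 ≈ -3869.1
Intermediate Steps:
p = 16 (p = -4 + 20 = 16)
K = 128/13 (K = -8/(-13)*16 = -8*(-1/13)*16 = (8/13)*16 = 128/13 ≈ 9.8462)
F = 30 (F = -15*(-2) = 30)
F + K*(-396) = 30 + (128/13)*(-396) = 30 - 50688/13 = -50298/13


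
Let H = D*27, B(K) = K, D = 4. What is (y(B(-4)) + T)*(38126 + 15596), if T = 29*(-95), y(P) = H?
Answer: -142202134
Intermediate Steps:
H = 108 (H = 4*27 = 108)
y(P) = 108
T = -2755
(y(B(-4)) + T)*(38126 + 15596) = (108 - 2755)*(38126 + 15596) = -2647*53722 = -142202134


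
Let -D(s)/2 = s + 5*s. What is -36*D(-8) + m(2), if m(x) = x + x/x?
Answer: -3453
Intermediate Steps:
m(x) = 1 + x (m(x) = x + 1 = 1 + x)
D(s) = -12*s (D(s) = -2*(s + 5*s) = -12*s)
-36*D(-8) + m(2) = -(-432)*(-8) + (1 + 2) = -36*96 + 3 = -3456 + 3 = -3453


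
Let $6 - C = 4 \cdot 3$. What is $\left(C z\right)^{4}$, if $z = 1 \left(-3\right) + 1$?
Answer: $20736$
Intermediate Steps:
$C = -6$ ($C = 6 - 4 \cdot 3 = 6 - 12 = -6$)
$z = -2$ ($z = -3 + 1 = -2$)
$\left(C z\right)^{4} = \left(\left(-6\right) \left(-2\right)\right)^{4} = 12^{4} = 20736$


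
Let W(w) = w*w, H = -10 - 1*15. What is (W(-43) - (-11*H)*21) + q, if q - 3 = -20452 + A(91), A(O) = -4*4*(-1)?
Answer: -24359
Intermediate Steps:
H = -25 (H = -10 - 15 = -25)
W(w) = w²
A(O) = 16 (A(O) = -16*(-1) = 16)
q = -20433 (q = 3 + (-20452 + 16) = 3 - 20436 = -20433)
(W(-43) - (-11*H)*21) + q = ((-43)² - (-11*(-25))*21) - 20433 = (1849 - 275*21) - 20433 = (1849 - 1*5775) - 20433 = (1849 - 5775) - 20433 = -3926 - 20433 = -24359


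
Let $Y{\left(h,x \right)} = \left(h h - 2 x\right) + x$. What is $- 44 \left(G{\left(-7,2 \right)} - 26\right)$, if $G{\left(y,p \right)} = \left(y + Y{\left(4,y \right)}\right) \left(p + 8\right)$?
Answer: $-5896$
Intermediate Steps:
$Y{\left(h,x \right)} = h^{2} - x$ ($Y{\left(h,x \right)} = \left(h^{2} - 2 x\right) + x = h^{2} - x$)
$G{\left(y,p \right)} = 128 + 16 p$ ($G{\left(y,p \right)} = \left(y - \left(-16 + y\right)\right) \left(p + 8\right) = \left(y - \left(-16 + y\right)\right) \left(8 + p\right) = 16 \left(8 + p\right) = 128 + 16 p$)
$- 44 \left(G{\left(-7,2 \right)} - 26\right) = - 44 \left(\left(128 + 16 \cdot 2\right) - 26\right) = - 44 \left(\left(128 + 32\right) - 26\right) = - 44 \left(160 - 26\right) = \left(-44\right) 134 = -5896$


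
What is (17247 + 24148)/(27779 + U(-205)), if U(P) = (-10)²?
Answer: 41395/27879 ≈ 1.4848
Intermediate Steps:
U(P) = 100
(17247 + 24148)/(27779 + U(-205)) = (17247 + 24148)/(27779 + 100) = 41395/27879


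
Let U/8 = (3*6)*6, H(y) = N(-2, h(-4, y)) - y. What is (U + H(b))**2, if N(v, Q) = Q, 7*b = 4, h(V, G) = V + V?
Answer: 35856144/49 ≈ 7.3176e+5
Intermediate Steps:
h(V, G) = 2*V
b = 4/7 (b = (1/7)*4 = 4/7 ≈ 0.57143)
H(y) = -8 - y (H(y) = 2*(-4) - y = -8 - y)
U = 864 (U = 8*((3*6)*6) = 8*(18*6) = 8*108 = 864)
(U + H(b))**2 = (864 + (-8 - 1*4/7))**2 = (864 + (-8 - 4/7))**2 = (864 - 60/7)**2 = (5988/7)**2 = 35856144/49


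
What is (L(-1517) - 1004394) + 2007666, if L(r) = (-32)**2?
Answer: 1004296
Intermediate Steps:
L(r) = 1024
(L(-1517) - 1004394) + 2007666 = (1024 - 1004394) + 2007666 = -1003370 + 2007666 = 1004296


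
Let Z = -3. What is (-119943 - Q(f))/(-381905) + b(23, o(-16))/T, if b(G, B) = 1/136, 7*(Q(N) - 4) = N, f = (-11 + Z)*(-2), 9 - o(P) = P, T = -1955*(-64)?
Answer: 4802647017/15290865152 ≈ 0.31409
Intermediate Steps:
T = 125120
o(P) = 9 - P
f = 28 (f = (-11 - 3)*(-2) = -14*(-2) = 28)
Q(N) = 4 + N/7
b(G, B) = 1/136
(-119943 - Q(f))/(-381905) + b(23, o(-16))/T = (-119943 - (4 + (⅐)*28))/(-381905) + (1/136)/125120 = (-119943 - (4 + 4))*(-1/381905) + (1/136)*(1/125120) = (-119943 - 1*8)*(-1/381905) + 1/17016320 = (-119943 - 8)*(-1/381905) + 1/17016320 = -119951*(-1/381905) + 1/17016320 = 119951/381905 + 1/17016320 = 4802647017/15290865152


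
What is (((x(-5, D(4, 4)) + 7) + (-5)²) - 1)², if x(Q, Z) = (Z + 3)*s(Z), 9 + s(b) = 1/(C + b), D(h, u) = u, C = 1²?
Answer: 23409/25 ≈ 936.36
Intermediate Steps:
C = 1
s(b) = -9 + 1/(1 + b)
x(Q, Z) = (-8 - 9*Z)*(3 + Z)/(1 + Z) (x(Q, Z) = (Z + 3)*((-8 - 9*Z)/(1 + Z)) = (3 + Z)*((-8 - 9*Z)/(1 + Z)) = (-8 - 9*Z)*(3 + Z)/(1 + Z))
(((x(-5, D(4, 4)) + 7) + (-5)²) - 1)² = (((-(3 + 4)*(8 + 9*4)/(1 + 4) + 7) + (-5)²) - 1)² = (((-1*7*(8 + 36)/5 + 7) + 25) - 1)² = (((-1*⅕*7*44 + 7) + 25) - 1)² = (((-308/5 + 7) + 25) - 1)² = ((-273/5 + 25) - 1)² = (-148/5 - 1)² = (-153/5)² = 23409/25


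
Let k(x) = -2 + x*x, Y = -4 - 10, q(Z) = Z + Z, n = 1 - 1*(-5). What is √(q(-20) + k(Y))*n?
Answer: 6*√154 ≈ 74.458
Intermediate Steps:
n = 6 (n = 1 + 5 = 6)
q(Z) = 2*Z
Y = -14
k(x) = -2 + x²
√(q(-20) + k(Y))*n = √(2*(-20) + (-2 + (-14)²))*6 = √(-40 + (-2 + 196))*6 = √(-40 + 194)*6 = √154*6 = 6*√154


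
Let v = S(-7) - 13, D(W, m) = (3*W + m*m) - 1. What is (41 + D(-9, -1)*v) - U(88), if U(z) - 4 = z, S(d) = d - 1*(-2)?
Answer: 435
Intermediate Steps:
S(d) = 2 + d (S(d) = d + 2 = 2 + d)
U(z) = 4 + z
D(W, m) = -1 + m² + 3*W (D(W, m) = (3*W + m²) - 1 = (m² + 3*W) - 1 = -1 + m² + 3*W)
v = -18 (v = (2 - 7) - 13 = -5 - 13 = -18)
(41 + D(-9, -1)*v) - U(88) = (41 + (-1 + (-1)² + 3*(-9))*(-18)) - (4 + 88) = (41 + (-1 + 1 - 27)*(-18)) - 1*92 = (41 - 27*(-18)) - 92 = (41 + 486) - 92 = 527 - 92 = 435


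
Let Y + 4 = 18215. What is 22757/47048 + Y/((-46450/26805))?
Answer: -2296522912339/218537960 ≈ -10509.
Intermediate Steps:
Y = 18211 (Y = -4 + 18215 = 18211)
22757/47048 + Y/((-46450/26805)) = 22757/47048 + 18211/((-46450/26805)) = 22757*(1/47048) + 18211/((-46450/26805)) = 22757/47048 + 18211/((-1*9290/5361)) = 22757/47048 + 18211/(-9290/5361) = 22757/47048 + 18211*(-5361/9290) = 22757/47048 - 97629171/9290 = -2296522912339/218537960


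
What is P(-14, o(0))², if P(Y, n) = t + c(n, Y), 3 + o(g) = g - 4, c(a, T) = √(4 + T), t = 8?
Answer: (8 + I*√10)² ≈ 54.0 + 50.596*I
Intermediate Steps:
o(g) = -7 + g (o(g) = -3 + (g - 4) = -3 + (-4 + g) = -7 + g)
P(Y, n) = 8 + √(4 + Y)
P(-14, o(0))² = (8 + √(4 - 14))² = (8 + √(-10))² = (8 + I*√10)²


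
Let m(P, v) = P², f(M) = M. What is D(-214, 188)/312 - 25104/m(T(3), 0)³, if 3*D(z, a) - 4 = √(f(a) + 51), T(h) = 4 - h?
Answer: -5874335/234 + √239/936 ≈ -25104.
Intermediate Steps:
D(z, a) = 4/3 + √(51 + a)/3 (D(z, a) = 4/3 + √(a + 51)/3 = 4/3 + √(51 + a)/3)
D(-214, 188)/312 - 25104/m(T(3), 0)³ = (4/3 + √(51 + 188)/3)/312 - 25104/(4 - 1*3)⁶ = (4/3 + √239/3)*(1/312) - 25104/(4 - 3)⁶ = (1/234 + √239/936) - 25104/((1²)³) = (1/234 + √239/936) - 25104/(1³) = (1/234 + √239/936) - 25104/1 = (1/234 + √239/936) - 25104*1 = (1/234 + √239/936) - 25104 = -5874335/234 + √239/936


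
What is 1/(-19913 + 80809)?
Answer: 1/60896 ≈ 1.6421e-5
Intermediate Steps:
1/(-19913 + 80809) = 1/60896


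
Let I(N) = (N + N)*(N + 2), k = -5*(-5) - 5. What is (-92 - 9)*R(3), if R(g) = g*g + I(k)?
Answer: -89789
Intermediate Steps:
k = 20 (k = 25 - 5 = 20)
I(N) = 2*N*(2 + N) (I(N) = (2*N)*(2 + N) = 2*N*(2 + N))
R(g) = 880 + g² (R(g) = g*g + 2*20*(2 + 20) = g² + 2*20*22 = g² + 880 = 880 + g²)
(-92 - 9)*R(3) = (-92 - 9)*(880 + 3²) = -101*(880 + 9) = -101*889 = -89789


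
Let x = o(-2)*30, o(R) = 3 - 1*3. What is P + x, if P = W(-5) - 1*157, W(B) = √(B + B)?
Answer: -157 + I*√10 ≈ -157.0 + 3.1623*I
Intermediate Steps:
o(R) = 0 (o(R) = 3 - 3 = 0)
x = 0 (x = 0*30 = 0)
W(B) = √2*√B (W(B) = √(2*B) = √2*√B)
P = -157 + I*√10 (P = √2*√(-5) - 1*157 = √2*(I*√5) - 157 = I*√10 - 157 = -157 + I*√10 ≈ -157.0 + 3.1623*I)
P + x = (-157 + I*√10) + 0 = -157 + I*√10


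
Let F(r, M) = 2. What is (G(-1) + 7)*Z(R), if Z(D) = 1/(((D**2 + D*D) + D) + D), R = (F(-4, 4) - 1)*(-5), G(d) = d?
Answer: 3/20 ≈ 0.15000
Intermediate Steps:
R = -5 (R = (2 - 1)*(-5) = 1*(-5) = -5)
Z(D) = 1/(2*D + 2*D**2) (Z(D) = 1/(((D**2 + D**2) + D) + D) = 1/((2*D**2 + D) + D) = 1/((D + 2*D**2) + D) = 1/(2*D + 2*D**2))
(G(-1) + 7)*Z(R) = (-1 + 7)*((1/2)/(-5*(1 - 5))) = 6*((1/2)*(-1/5)/(-4)) = 6*((1/2)*(-1/5)*(-1/4)) = 6*(1/40) = 3/20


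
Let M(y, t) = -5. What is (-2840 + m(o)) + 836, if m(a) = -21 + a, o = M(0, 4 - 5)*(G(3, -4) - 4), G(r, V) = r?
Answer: -2020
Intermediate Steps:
o = 5 (o = -5*(3 - 4) = -5*(-1) = 5)
(-2840 + m(o)) + 836 = (-2840 + (-21 + 5)) + 836 = (-2840 - 16) + 836 = -2856 + 836 = -2020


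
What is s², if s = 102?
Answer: 10404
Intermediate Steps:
s² = 102² = 10404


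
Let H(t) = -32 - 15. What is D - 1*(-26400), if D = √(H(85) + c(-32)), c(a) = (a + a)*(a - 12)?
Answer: 26400 + √2769 ≈ 26453.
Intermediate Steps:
H(t) = -47
c(a) = 2*a*(-12 + a) (c(a) = (2*a)*(-12 + a) = 2*a*(-12 + a))
D = √2769 (D = √(-47 + 2*(-32)*(-12 - 32)) = √(-47 + 2*(-32)*(-44)) = √(-47 + 2816) = √2769 ≈ 52.621)
D - 1*(-26400) = √2769 - 1*(-26400) = √2769 + 26400 = 26400 + √2769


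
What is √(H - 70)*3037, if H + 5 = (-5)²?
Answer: 15185*I*√2 ≈ 21475.0*I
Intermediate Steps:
H = 20 (H = -5 + (-5)² = -5 + 25 = 20)
√(H - 70)*3037 = √(20 - 70)*3037 = √(-50)*3037 = (5*I*√2)*3037 = 15185*I*√2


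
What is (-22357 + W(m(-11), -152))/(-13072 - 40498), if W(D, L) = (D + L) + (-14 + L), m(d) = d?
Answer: 11343/26785 ≈ 0.42348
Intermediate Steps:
W(D, L) = -14 + D + 2*L
(-22357 + W(m(-11), -152))/(-13072 - 40498) = (-22357 + (-14 - 11 + 2*(-152)))/(-13072 - 40498) = (-22357 + (-14 - 11 - 304))/(-53570) = (-22357 - 329)*(-1/53570) = -22686*(-1/53570) = 11343/26785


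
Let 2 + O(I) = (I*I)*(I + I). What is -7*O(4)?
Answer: -882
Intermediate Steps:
O(I) = -2 + 2*I³ (O(I) = -2 + (I*I)*(I + I) = -2 + I²*(2*I) = -2 + 2*I³)
-7*O(4) = -7*(-2 + 2*4³) = -7*(-2 + 2*64) = -7*(-2 + 128) = -7*126 = -882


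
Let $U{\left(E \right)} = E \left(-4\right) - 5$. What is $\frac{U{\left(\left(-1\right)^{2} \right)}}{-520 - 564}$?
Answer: $\frac{9}{1084} \approx 0.0083026$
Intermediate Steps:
$U{\left(E \right)} = -5 - 4 E$ ($U{\left(E \right)} = - 4 E - 5 = -5 - 4 E$)
$\frac{U{\left(\left(-1\right)^{2} \right)}}{-520 - 564} = \frac{-5 - 4 \left(-1\right)^{2}}{-520 - 564} = \frac{-5 - 4}{-1084} = - \frac{-5 - 4}{1084} = \left(- \frac{1}{1084}\right) \left(-9\right) = \frac{9}{1084}$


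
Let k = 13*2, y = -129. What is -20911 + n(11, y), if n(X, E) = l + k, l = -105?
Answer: -20990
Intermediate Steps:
k = 26
n(X, E) = -79 (n(X, E) = -105 + 26 = -79)
-20911 + n(11, y) = -20911 - 79 = -20990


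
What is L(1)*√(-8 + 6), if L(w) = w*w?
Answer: I*√2 ≈ 1.4142*I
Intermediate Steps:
L(w) = w²
L(1)*√(-8 + 6) = 1²*√(-8 + 6) = 1*√(-2) = 1*(I*√2) = I*√2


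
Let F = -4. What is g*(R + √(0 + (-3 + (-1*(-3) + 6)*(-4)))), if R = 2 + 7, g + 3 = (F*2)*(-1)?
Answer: 45 + 5*I*√39 ≈ 45.0 + 31.225*I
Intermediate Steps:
g = 5 (g = -3 - 4*2*(-1) = -3 - 8*(-1) = -3 + 8 = 5)
R = 9
g*(R + √(0 + (-3 + (-1*(-3) + 6)*(-4)))) = 5*(9 + √(0 + (-3 + (-1*(-3) + 6)*(-4)))) = 5*(9 + √(0 + (-3 + (3 + 6)*(-4)))) = 5*(9 + √(0 + (-3 + 9*(-4)))) = 5*(9 + √(0 + (-3 - 36))) = 5*(9 + √(0 - 39)) = 5*(9 + √(-39)) = 5*(9 + I*√39) = 45 + 5*I*√39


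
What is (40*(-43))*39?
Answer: -67080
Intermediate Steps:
(40*(-43))*39 = -1720*39 = -67080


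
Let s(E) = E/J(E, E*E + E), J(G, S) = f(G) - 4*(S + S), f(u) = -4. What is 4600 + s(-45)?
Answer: 72882445/15844 ≈ 4600.0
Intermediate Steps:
J(G, S) = -4 - 8*S (J(G, S) = -4 - 4*(S + S) = -4 - 8*S)
s(E) = E/(-4 - 8*E - 8*E**2) (s(E) = E/(-4 - 8*(E*E + E)) = E/(-4 - 8*(E**2 + E)) = E/(-4 - 8*(E + E**2)) = E/(-4 + (-8*E - 8*E**2)) = E/(-4 - 8*E - 8*E**2))
4600 + s(-45) = 4600 - 1*(-45)/(4 + 8*(-45)*(1 - 45)) = 4600 - 1*(-45)/(4 + 8*(-45)*(-44)) = 4600 - 1*(-45)/(4 + 15840) = 4600 - 1*(-45)/15844 = 4600 - 1*(-45)*1/15844 = 4600 + 45/15844 = 72882445/15844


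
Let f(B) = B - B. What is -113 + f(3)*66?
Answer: -113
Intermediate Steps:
f(B) = 0
-113 + f(3)*66 = -113 + 0*66 = -113 + 0 = -113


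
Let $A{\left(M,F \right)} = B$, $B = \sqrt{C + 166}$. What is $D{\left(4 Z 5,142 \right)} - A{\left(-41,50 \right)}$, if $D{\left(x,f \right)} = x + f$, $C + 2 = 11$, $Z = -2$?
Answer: $102 - 5 \sqrt{7} \approx 88.771$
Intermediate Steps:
$C = 9$ ($C = -2 + 11 = 9$)
$B = 5 \sqrt{7}$ ($B = \sqrt{9 + 166} = \sqrt{175} = 5 \sqrt{7} \approx 13.229$)
$D{\left(x,f \right)} = f + x$
$A{\left(M,F \right)} = 5 \sqrt{7}$
$D{\left(4 Z 5,142 \right)} - A{\left(-41,50 \right)} = \left(142 + 4 \left(-2\right) 5\right) - 5 \sqrt{7} = \left(142 - 40\right) - 5 \sqrt{7} = 102 - 5 \sqrt{7}$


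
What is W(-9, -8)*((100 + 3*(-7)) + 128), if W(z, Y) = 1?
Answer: 207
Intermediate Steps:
W(-9, -8)*((100 + 3*(-7)) + 128) = 1*((100 + 3*(-7)) + 128) = 1*((100 - 21) + 128) = 1*(79 + 128) = 1*207 = 207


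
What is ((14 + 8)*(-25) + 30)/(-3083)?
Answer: 520/3083 ≈ 0.16867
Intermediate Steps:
((14 + 8)*(-25) + 30)/(-3083) = (22*(-25) + 30)*(-1/3083) = (-550 + 30)*(-1/3083) = -520*(-1/3083) = 520/3083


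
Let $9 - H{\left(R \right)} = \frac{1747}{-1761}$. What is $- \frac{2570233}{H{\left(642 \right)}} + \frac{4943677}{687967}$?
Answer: $- \frac{3113775702453179}{12105467332} \approx -2.5722 \cdot 10^{5}$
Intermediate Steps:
$H{\left(R \right)} = \frac{17596}{1761}$ ($H{\left(R \right)} = 9 - \frac{1747}{-1761} = 9 - 1747 \left(- \frac{1}{1761}\right) = 9 - - \frac{1747}{1761} = 9 + \frac{1747}{1761} = \frac{17596}{1761}$)
$- \frac{2570233}{H{\left(642 \right)}} + \frac{4943677}{687967} = - \frac{2570233}{\frac{17596}{1761}} + \frac{4943677}{687967} = \left(-2570233\right) \frac{1761}{17596} + 4943677 \cdot \frac{1}{687967} = - \frac{4526180313}{17596} + \frac{4943677}{687967} = - \frac{3113775702453179}{12105467332}$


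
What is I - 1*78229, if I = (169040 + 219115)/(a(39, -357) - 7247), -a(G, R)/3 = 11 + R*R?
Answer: -30480518738/389627 ≈ -78230.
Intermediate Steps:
a(G, R) = -33 - 3*R**2 (a(G, R) = -3*(11 + R*R) = -3*(11 + R**2) = -33 - 3*R**2)
I = -388155/389627 (I = (169040 + 219115)/((-33 - 3*(-357)**2) - 7247) = 388155/((-33 - 3*127449) - 7247) = 388155/((-33 - 382347) - 7247) = 388155/(-382380 - 7247) = 388155/(-389627) = 388155*(-1/389627) = -388155/389627 ≈ -0.99622)
I - 1*78229 = -388155/389627 - 1*78229 = -388155/389627 - 78229 = -30480518738/389627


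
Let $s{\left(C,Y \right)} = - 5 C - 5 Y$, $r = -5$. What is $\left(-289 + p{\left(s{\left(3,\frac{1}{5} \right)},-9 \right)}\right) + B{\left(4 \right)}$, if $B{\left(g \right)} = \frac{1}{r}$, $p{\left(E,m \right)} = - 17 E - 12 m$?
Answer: $\frac{454}{5} \approx 90.8$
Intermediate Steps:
$B{\left(g \right)} = - \frac{1}{5}$ ($B{\left(g \right)} = \frac{1}{-5} = - \frac{1}{5}$)
$\left(-289 + p{\left(s{\left(3,\frac{1}{5} \right)},-9 \right)}\right) + B{\left(4 \right)} = \left(-289 - \left(-108 + 17 \left(\left(-5\right) 3 - \frac{5}{5}\right)\right)\right) - \frac{1}{5} = \left(-289 - \left(-108 + 17 \left(-15 - 1\right)\right)\right) - \frac{1}{5} = \left(-289 + \left(\left(-17\right) \left(-16\right) + 108\right)\right) - \frac{1}{5} = \left(-289 + \left(272 + 108\right)\right) - \frac{1}{5} = \left(-289 + 380\right) - \frac{1}{5} = 91 - \frac{1}{5} = \frac{454}{5}$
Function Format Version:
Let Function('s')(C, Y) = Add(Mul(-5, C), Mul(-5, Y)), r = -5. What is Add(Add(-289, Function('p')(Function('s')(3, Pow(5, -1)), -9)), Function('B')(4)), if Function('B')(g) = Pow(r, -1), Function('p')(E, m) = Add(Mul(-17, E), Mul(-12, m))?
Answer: Rational(454, 5) ≈ 90.800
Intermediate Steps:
Function('B')(g) = Rational(-1, 5) (Function('B')(g) = Pow(-5, -1) = Rational(-1, 5))
Add(Add(-289, Function('p')(Function('s')(3, Pow(5, -1)), -9)), Function('B')(4)) = Add(Add(-289, Add(Mul(-17, Add(Mul(-5, 3), Mul(-5, Pow(5, -1)))), Mul(-12, -9))), Rational(-1, 5)) = Add(Add(-289, Add(Mul(-17, Add(-15, Mul(-5, Rational(1, 5)))), 108)), Rational(-1, 5)) = Add(Add(-289, Add(Mul(-17, Add(-15, -1)), 108)), Rational(-1, 5)) = Add(Add(-289, Add(Mul(-17, -16), 108)), Rational(-1, 5)) = Add(Add(-289, Add(272, 108)), Rational(-1, 5)) = Add(Add(-289, 380), Rational(-1, 5)) = Add(91, Rational(-1, 5)) = Rational(454, 5)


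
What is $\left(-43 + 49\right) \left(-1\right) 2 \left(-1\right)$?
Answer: $12$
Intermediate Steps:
$\left(-43 + 49\right) \left(-1\right) 2 \left(-1\right) = 6 \left(\left(-2\right) \left(-1\right)\right) = 6 \cdot 2 = 12$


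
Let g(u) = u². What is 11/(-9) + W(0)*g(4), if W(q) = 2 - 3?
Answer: -155/9 ≈ -17.222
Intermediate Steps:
W(q) = -1
11/(-9) + W(0)*g(4) = 11/(-9) - 1*4² = 11*(-⅑) - 1*16 = -11/9 - 16 = -155/9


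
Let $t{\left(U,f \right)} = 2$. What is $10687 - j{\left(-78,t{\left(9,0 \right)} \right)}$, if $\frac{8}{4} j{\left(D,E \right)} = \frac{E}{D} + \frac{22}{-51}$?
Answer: $\frac{4723755}{442} \approx 10687.0$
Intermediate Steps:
$j{\left(D,E \right)} = - \frac{11}{51} + \frac{E}{2 D}$ ($j{\left(D,E \right)} = \frac{\frac{E}{D} + \frac{22}{-51}}{2} = \frac{\frac{E}{D} + 22 \left(- \frac{1}{51}\right)}{2} = \frac{\frac{E}{D} - \frac{22}{51}}{2} = \frac{- \frac{22}{51} + \frac{E}{D}}{2} = - \frac{11}{51} + \frac{E}{2 D}$)
$10687 - j{\left(-78,t{\left(9,0 \right)} \right)} = 10687 - \left(- \frac{11}{51} + \frac{1}{2} \cdot 2 \frac{1}{-78}\right) = 10687 - \left(- \frac{11}{51} + \frac{1}{2} \cdot 2 \left(- \frac{1}{78}\right)\right) = 10687 - \left(- \frac{11}{51} - \frac{1}{78}\right) = 10687 - - \frac{101}{442} = 10687 + \frac{101}{442} = \frac{4723755}{442}$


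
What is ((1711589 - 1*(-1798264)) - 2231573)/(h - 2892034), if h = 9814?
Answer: -63914/144111 ≈ -0.44351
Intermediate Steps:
((1711589 - 1*(-1798264)) - 2231573)/(h - 2892034) = ((1711589 - 1*(-1798264)) - 2231573)/(9814 - 2892034) = ((1711589 + 1798264) - 2231573)/(-2882220) = (3509853 - 2231573)*(-1/2882220) = 1278280*(-1/2882220) = -63914/144111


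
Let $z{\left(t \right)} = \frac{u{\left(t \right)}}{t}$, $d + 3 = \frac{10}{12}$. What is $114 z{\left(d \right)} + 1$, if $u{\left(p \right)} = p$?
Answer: $115$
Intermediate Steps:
$d = - \frac{13}{6}$ ($d = -3 + \frac{10}{12} = -3 + 10 \cdot \frac{1}{12} = -3 + \frac{5}{6} = - \frac{13}{6} \approx -2.1667$)
$z{\left(t \right)} = 1$ ($z{\left(t \right)} = \frac{t}{t} = 1$)
$114 z{\left(d \right)} + 1 = 114 \cdot 1 + 1 = 114 + 1 = 115$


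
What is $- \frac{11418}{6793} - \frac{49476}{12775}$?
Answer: $- \frac{68850774}{12397225} \approx -5.5537$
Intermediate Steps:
$- \frac{11418}{6793} - \frac{49476}{12775} = \left(-11418\right) \frac{1}{6793} - \frac{7068}{1825} = - \frac{11418}{6793} - \frac{7068}{1825} = - \frac{68850774}{12397225}$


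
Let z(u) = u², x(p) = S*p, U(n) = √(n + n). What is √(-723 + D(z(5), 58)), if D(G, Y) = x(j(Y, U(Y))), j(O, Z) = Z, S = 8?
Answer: √(-723 + 16*√29) ≈ 25.236*I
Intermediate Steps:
U(n) = √2*√n (U(n) = √(2*n) = √2*√n)
x(p) = 8*p
D(G, Y) = 8*√2*√Y (D(G, Y) = 8*(√2*√Y) = 8*√2*√Y)
√(-723 + D(z(5), 58)) = √(-723 + 8*√2*√58) = √(-723 + 16*√29)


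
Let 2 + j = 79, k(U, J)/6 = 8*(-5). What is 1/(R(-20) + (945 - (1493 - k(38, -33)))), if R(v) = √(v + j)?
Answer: -788/620887 - √57/620887 ≈ -0.0012813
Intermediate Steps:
k(U, J) = -240 (k(U, J) = 6*(8*(-5)) = 6*(-40) = -240)
j = 77 (j = -2 + 79 = 77)
R(v) = √(77 + v) (R(v) = √(v + 77) = √(77 + v))
1/(R(-20) + (945 - (1493 - k(38, -33)))) = 1/(√(77 - 20) + (945 - (1493 - 1*(-240)))) = 1/(√57 + (945 - (1493 + 240))) = 1/(√57 + (945 - 1*1733)) = 1/(√57 + (945 - 1733)) = 1/(√57 - 788) = 1/(-788 + √57)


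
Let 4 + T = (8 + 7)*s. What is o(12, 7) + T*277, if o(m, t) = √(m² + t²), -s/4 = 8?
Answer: -134068 + √193 ≈ -1.3405e+5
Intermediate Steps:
s = -32 (s = -4*8 = -32)
T = -484 (T = -4 + (8 + 7)*(-32) = -4 + 15*(-32) = -4 - 480 = -484)
o(12, 7) + T*277 = √(12² + 7²) - 484*277 = √(144 + 49) - 134068 = √193 - 134068 = -134068 + √193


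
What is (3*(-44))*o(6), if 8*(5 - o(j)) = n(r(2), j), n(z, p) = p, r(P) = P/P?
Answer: -561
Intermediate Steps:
r(P) = 1
o(j) = 5 - j/8
(3*(-44))*o(6) = (3*(-44))*(5 - ⅛*6) = -132*(5 - ¾) = -132*17/4 = -561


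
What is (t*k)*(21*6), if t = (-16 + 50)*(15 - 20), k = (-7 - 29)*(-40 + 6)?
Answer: -26218080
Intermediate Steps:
k = 1224 (k = -36*(-34) = 1224)
t = -170 (t = 34*(-5) = -170)
(t*k)*(21*6) = (-170*1224)*(21*6) = -208080*126 = -26218080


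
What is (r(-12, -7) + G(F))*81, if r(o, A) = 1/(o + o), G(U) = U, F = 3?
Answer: 1917/8 ≈ 239.63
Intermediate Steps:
r(o, A) = 1/(2*o)
(r(-12, -7) + G(F))*81 = ((½)/(-12) + 3)*81 = ((½)*(-1/12) + 3)*81 = (-1/24 + 3)*81 = (71/24)*81 = 1917/8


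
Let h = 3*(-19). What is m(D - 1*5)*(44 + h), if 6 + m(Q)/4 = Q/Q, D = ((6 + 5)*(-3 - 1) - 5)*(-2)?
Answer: 260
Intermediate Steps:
h = -57
D = 98 (D = (11*(-4) - 5)*(-2) = (-44 - 5)*(-2) = -49*(-2) = 98)
m(Q) = -20 (m(Q) = -24 + 4*(Q/Q) = -24 + 4*1 = -24 + 4 = -20)
m(D - 1*5)*(44 + h) = -20*(44 - 57) = -20*(-13) = 260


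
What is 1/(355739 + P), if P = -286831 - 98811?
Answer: -1/29903 ≈ -3.3441e-5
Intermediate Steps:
P = -385642
1/(355739 + P) = 1/(355739 - 385642) = 1/(-29903) = -1/29903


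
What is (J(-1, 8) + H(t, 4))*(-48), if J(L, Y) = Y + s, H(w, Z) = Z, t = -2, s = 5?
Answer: -816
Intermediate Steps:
J(L, Y) = 5 + Y (J(L, Y) = Y + 5 = 5 + Y)
(J(-1, 8) + H(t, 4))*(-48) = ((5 + 8) + 4)*(-48) = (13 + 4)*(-48) = 17*(-48) = -816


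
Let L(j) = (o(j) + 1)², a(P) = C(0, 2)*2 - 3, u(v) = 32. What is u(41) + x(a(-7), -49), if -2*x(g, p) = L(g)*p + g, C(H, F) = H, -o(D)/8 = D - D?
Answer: 58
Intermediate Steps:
o(D) = 0 (o(D) = -8*(D - D) = -8*0 = 0)
a(P) = -3 (a(P) = 0*2 - 3 = 0 - 3 = -3)
L(j) = 1 (L(j) = (0 + 1)² = 1² = 1)
x(g, p) = -g/2 - p/2 (x(g, p) = -(1*p + g)/2 = -(p + g)/2 = -(g + p)/2 = -g/2 - p/2)
u(41) + x(a(-7), -49) = 32 + (-½*(-3) - ½*(-49)) = 32 + (3/2 + 49/2) = 32 + 26 = 58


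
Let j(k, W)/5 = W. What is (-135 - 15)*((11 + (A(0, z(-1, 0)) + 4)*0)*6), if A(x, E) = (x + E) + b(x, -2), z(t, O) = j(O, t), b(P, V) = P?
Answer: -9900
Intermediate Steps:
j(k, W) = 5*W
z(t, O) = 5*t
A(x, E) = E + 2*x (A(x, E) = (x + E) + x = (E + x) + x = E + 2*x)
(-135 - 15)*((11 + (A(0, z(-1, 0)) + 4)*0)*6) = (-135 - 15)*((11 + ((5*(-1) + 2*0) + 4)*0)*6) = -150*(11 + ((-5 + 0) + 4)*0)*6 = -150*(11 + (-5 + 4)*0)*6 = -150*(11 - 1*0)*6 = -150*(11 + 0)*6 = -1650*6 = -150*66 = -9900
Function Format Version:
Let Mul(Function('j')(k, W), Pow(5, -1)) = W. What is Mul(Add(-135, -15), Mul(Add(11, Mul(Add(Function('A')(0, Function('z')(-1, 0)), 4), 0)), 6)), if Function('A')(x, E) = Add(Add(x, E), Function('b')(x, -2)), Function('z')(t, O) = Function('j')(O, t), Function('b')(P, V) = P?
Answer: -9900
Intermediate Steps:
Function('j')(k, W) = Mul(5, W)
Function('z')(t, O) = Mul(5, t)
Function('A')(x, E) = Add(E, Mul(2, x)) (Function('A')(x, E) = Add(Add(x, E), x) = Add(Add(E, x), x) = Add(E, Mul(2, x)))
Mul(Add(-135, -15), Mul(Add(11, Mul(Add(Function('A')(0, Function('z')(-1, 0)), 4), 0)), 6)) = Mul(Add(-135, -15), Mul(Add(11, Mul(Add(Add(Mul(5, -1), Mul(2, 0)), 4), 0)), 6)) = Mul(-150, Mul(Add(11, Mul(Add(Add(-5, 0), 4), 0)), 6)) = Mul(-150, Mul(Add(11, Mul(Add(-5, 4), 0)), 6)) = Mul(-150, Mul(Add(11, Mul(-1, 0)), 6)) = Mul(-150, Mul(Add(11, 0), 6)) = Mul(-150, Mul(11, 6)) = Mul(-150, 66) = -9900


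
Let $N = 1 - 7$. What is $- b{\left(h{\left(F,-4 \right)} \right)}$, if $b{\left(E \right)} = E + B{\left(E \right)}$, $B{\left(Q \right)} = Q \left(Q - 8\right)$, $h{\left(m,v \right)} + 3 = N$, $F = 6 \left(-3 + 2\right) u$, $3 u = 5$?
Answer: $-144$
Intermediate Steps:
$N = -6$ ($N = 1 - 7 = -6$)
$u = \frac{5}{3}$ ($u = \frac{1}{3} \cdot 5 = \frac{5}{3} \approx 1.6667$)
$F = -10$ ($F = 6 \left(-3 + 2\right) \frac{5}{3} = 6 \left(\left(-1\right) \frac{5}{3}\right) = 6 \left(- \frac{5}{3}\right) = -10$)
$h{\left(m,v \right)} = -9$ ($h{\left(m,v \right)} = -3 - 6 = -9$)
$B{\left(Q \right)} = Q \left(-8 + Q\right)$
$b{\left(E \right)} = E + E \left(-8 + E\right)$
$- b{\left(h{\left(F,-4 \right)} \right)} = - \left(-9\right) \left(-7 - 9\right) = - \left(-9\right) \left(-16\right) = \left(-1\right) 144 = -144$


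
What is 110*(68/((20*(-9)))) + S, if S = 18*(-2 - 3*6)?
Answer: -3614/9 ≈ -401.56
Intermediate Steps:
S = -360 (S = 18*(-2 - 18) = 18*(-20) = -360)
110*(68/((20*(-9)))) + S = 110*(68/((20*(-9)))) - 360 = 110*(68/(-180)) - 360 = 110*(68*(-1/180)) - 360 = 110*(-17/45) - 360 = -374/9 - 360 = -3614/9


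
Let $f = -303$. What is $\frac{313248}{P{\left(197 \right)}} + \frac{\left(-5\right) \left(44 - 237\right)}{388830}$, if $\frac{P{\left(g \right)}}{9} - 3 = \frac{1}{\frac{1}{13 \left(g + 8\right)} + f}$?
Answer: $\frac{728540501745123}{62726496274} \approx 11615.0$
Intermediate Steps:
$P{\left(g \right)} = 27 + \frac{9}{-303 + \frac{1}{104 + 13 g}}$ ($P{\left(g \right)} = 27 + \frac{9}{\frac{1}{13 \left(g + 8\right)} - 303} = 27 + \frac{9}{\frac{1}{13 \left(8 + g\right)} - 303} = 27 + \frac{9}{\frac{1}{104 + 13 g} - 303} = 27 + \frac{9}{-303 + \frac{1}{104 + 13 g}}$)
$\frac{313248}{P{\left(197 \right)}} + \frac{\left(-5\right) \left(44 - 237\right)}{388830} = \frac{313248}{9 \frac{1}{31511 + 3939 \cdot 197} \left(94429 + 11804 \cdot 197\right)} + \frac{\left(-5\right) \left(44 - 237\right)}{388830} = \frac{313248}{9 \frac{1}{31511 + 775983} \left(94429 + 2325388\right)} + \left(-5\right) \left(-193\right) \frac{1}{388830} = \frac{313248}{9 \cdot \frac{1}{807494} \cdot 2419817} + 965 \cdot \frac{1}{388830} = \frac{313248}{9 \cdot \frac{1}{807494} \cdot 2419817} + \frac{193}{77766} = \frac{313248}{\frac{21778353}{807494}} + \frac{193}{77766} = 313248 \cdot \frac{807494}{21778353} + \frac{193}{77766} = \frac{84315293504}{7259451} + \frac{193}{77766} = \frac{728540501745123}{62726496274}$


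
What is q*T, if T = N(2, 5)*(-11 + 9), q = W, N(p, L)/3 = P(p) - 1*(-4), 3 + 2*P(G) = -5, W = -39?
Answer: 0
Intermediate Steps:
P(G) = -4 (P(G) = -3/2 + (½)*(-5) = -3/2 - 5/2 = -4)
N(p, L) = 0 (N(p, L) = 3*(-4 - 1*(-4)) = 3*(-4 + 4) = 3*0 = 0)
q = -39
T = 0 (T = 0*(-11 + 9) = 0*(-2) = 0)
q*T = -39*0 = 0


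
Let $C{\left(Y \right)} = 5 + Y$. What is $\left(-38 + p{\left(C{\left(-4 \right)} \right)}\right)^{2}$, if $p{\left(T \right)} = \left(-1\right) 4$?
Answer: $1764$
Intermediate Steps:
$p{\left(T \right)} = -4$
$\left(-38 + p{\left(C{\left(-4 \right)} \right)}\right)^{2} = \left(-38 - 4\right)^{2} = \left(-42\right)^{2} = 1764$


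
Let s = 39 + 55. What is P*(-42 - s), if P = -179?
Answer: 24344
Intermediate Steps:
s = 94
P*(-42 - s) = -179*(-42 - 1*94) = -179*(-42 - 94) = -179*(-136) = 24344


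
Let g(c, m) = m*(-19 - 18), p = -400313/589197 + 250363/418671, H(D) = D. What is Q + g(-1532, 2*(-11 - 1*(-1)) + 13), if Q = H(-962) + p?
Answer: -57811971145991/82226565729 ≈ -703.08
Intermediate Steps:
p = -6695438504/82226565729 (p = -400313*1/589197 + 250363*(1/418671) = -400313/589197 + 250363/418671 = -6695438504/82226565729 ≈ -0.081427)
g(c, m) = -37*m (g(c, m) = m*(-37) = -37*m)
Q = -79108651669802/82226565729 (Q = -962 - 6695438504/82226565729 = -79108651669802/82226565729 ≈ -962.08)
Q + g(-1532, 2*(-11 - 1*(-1)) + 13) = -79108651669802/82226565729 - 37*(2*(-11 - 1*(-1)) + 13) = -79108651669802/82226565729 - 37*(2*(-11 + 1) + 13) = -79108651669802/82226565729 - 37*(2*(-10) + 13) = -79108651669802/82226565729 - 37*(-20 + 13) = -79108651669802/82226565729 - 37*(-7) = -79108651669802/82226565729 + 259 = -57811971145991/82226565729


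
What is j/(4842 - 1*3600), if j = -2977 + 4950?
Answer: 1973/1242 ≈ 1.5886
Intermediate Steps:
j = 1973
j/(4842 - 1*3600) = 1973/(4842 - 1*3600) = 1973/(4842 - 3600) = 1973/1242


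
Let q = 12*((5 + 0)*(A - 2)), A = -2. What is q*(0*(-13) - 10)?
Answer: 2400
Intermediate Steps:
q = -240 (q = 12*((5 + 0)*(-2 - 2)) = 12*(5*(-4)) = 12*(-20) = -240)
q*(0*(-13) - 10) = -240*(0*(-13) - 10) = -240*(0 - 10) = -240*(-10) = 2400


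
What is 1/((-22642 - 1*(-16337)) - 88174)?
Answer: -1/94479 ≈ -1.0584e-5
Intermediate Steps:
1/((-22642 - 1*(-16337)) - 88174) = 1/((-22642 + 16337) - 88174) = 1/(-6305 - 88174) = 1/(-94479) = -1/94479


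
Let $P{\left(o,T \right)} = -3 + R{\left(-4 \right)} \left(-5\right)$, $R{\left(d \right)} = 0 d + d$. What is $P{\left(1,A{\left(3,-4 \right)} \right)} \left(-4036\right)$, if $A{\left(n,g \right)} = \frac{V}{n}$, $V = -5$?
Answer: $-68612$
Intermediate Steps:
$R{\left(d \right)} = d$ ($R{\left(d \right)} = 0 + d = d$)
$A{\left(n,g \right)} = - \frac{5}{n}$
$P{\left(o,T \right)} = 17$ ($P{\left(o,T \right)} = -3 - -20 = -3 + 20 = 17$)
$P{\left(1,A{\left(3,-4 \right)} \right)} \left(-4036\right) = 17 \left(-4036\right) = -68612$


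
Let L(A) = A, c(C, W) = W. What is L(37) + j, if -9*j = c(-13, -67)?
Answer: 400/9 ≈ 44.444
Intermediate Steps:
j = 67/9 (j = -⅑*(-67) = 67/9 ≈ 7.4444)
L(37) + j = 37 + 67/9 = 400/9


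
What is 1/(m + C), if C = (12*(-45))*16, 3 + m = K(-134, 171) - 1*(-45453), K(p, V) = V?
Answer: 1/36981 ≈ 2.7041e-5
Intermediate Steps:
m = 45621 (m = -3 + (171 - 1*(-45453)) = -3 + (171 + 45453) = -3 + 45624 = 45621)
C = -8640 (C = -540*16 = -8640)
1/(m + C) = 1/(45621 - 8640) = 1/36981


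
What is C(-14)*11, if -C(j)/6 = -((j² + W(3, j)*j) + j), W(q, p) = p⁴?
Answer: -35484372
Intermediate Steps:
C(j) = 6*j + 6*j² + 6*j⁵ (C(j) = -(-6)*((j² + j⁴*j) + j) = -(-6)*((j² + j⁵) + j) = -(-6)*(j + j² + j⁵) = -6*(-j - j² - j⁵) = 6*j + 6*j² + 6*j⁵)
C(-14)*11 = (6*(-14)*(1 - 14 + (-14)⁴))*11 = (6*(-14)*(1 - 14 + 38416))*11 = (6*(-14)*38403)*11 = -3225852*11 = -35484372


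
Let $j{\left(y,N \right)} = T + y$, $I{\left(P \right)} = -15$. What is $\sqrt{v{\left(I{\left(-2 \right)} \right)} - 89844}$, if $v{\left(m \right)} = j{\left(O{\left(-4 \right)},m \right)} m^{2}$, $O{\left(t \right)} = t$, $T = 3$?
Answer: $i \sqrt{90069} \approx 300.12 i$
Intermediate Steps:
$j{\left(y,N \right)} = 3 + y$
$v{\left(m \right)} = - m^{2}$ ($v{\left(m \right)} = \left(3 - 4\right) m^{2} = - m^{2}$)
$\sqrt{v{\left(I{\left(-2 \right)} \right)} - 89844} = \sqrt{- \left(-15\right)^{2} - 89844} = \sqrt{\left(-1\right) 225 - 89844} = \sqrt{-225 - 89844} = \sqrt{-90069} = i \sqrt{90069}$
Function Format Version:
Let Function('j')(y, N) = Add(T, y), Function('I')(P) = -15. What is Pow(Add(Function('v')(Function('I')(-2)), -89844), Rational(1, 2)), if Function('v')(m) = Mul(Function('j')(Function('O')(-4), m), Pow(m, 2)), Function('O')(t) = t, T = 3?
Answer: Mul(I, Pow(90069, Rational(1, 2))) ≈ Mul(300.12, I)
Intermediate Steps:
Function('j')(y, N) = Add(3, y)
Function('v')(m) = Mul(-1, Pow(m, 2)) (Function('v')(m) = Mul(Add(3, -4), Pow(m, 2)) = Mul(-1, Pow(m, 2)))
Pow(Add(Function('v')(Function('I')(-2)), -89844), Rational(1, 2)) = Pow(Add(Mul(-1, Pow(-15, 2)), -89844), Rational(1, 2)) = Pow(Add(Mul(-1, 225), -89844), Rational(1, 2)) = Pow(Add(-225, -89844), Rational(1, 2)) = Pow(-90069, Rational(1, 2)) = Mul(I, Pow(90069, Rational(1, 2)))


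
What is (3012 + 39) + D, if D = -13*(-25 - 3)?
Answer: 3415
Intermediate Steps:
D = 364 (D = -13*(-28) = 364)
(3012 + 39) + D = (3012 + 39) + 364 = 3051 + 364 = 3415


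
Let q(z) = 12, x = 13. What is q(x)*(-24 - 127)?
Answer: -1812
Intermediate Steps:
q(x)*(-24 - 127) = 12*(-24 - 127) = 12*(-151) = -1812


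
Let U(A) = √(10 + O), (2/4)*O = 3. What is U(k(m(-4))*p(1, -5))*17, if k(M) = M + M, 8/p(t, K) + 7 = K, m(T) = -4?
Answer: 68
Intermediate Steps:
O = 6 (O = 2*3 = 6)
p(t, K) = 8/(-7 + K)
k(M) = 2*M
U(A) = 4 (U(A) = √(10 + 6) = √16 = 4)
U(k(m(-4))*p(1, -5))*17 = 4*17 = 68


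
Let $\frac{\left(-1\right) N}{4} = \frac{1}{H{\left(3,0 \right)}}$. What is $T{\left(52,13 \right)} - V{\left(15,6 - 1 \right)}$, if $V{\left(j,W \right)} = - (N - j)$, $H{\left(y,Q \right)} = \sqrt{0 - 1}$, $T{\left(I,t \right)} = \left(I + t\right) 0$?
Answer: $-15 + 4 i \approx -15.0 + 4.0 i$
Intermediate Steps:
$T{\left(I,t \right)} = 0$
$H{\left(y,Q \right)} = i$ ($H{\left(y,Q \right)} = \sqrt{-1} = i$)
$N = 4 i$ ($N = - \frac{4}{i} = - 4 \left(- i\right) = 4 i \approx 4.0 i$)
$V{\left(j,W \right)} = j - 4 i$ ($V{\left(j,W \right)} = - (4 i - j) = - (- j + 4 i) = j - 4 i$)
$T{\left(52,13 \right)} - V{\left(15,6 - 1 \right)} = 0 - \left(15 - 4 i\right) = -15 + 4 i$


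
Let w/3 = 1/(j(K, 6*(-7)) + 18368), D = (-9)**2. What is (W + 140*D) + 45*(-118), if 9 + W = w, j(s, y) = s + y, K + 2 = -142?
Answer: 109473825/18182 ≈ 6021.0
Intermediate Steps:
K = -144 (K = -2 - 142 = -144)
D = 81
w = 3/18182 (w = 3/((-144 + 6*(-7)) + 18368) = 3/((-144 - 42) + 18368) = 3/(-186 + 18368) = 3/18182 ≈ 0.00016500)
W = -163635/18182 (W = -9 + 3/18182 = -163635/18182 ≈ -8.9998)
(W + 140*D) + 45*(-118) = (-163635/18182 + 140*81) + 45*(-118) = (-163635/18182 + 11340) - 5310 = 206020245/18182 - 5310 = 109473825/18182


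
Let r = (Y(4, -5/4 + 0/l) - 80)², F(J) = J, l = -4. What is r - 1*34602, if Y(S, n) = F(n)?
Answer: -448007/16 ≈ -28000.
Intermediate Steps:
Y(S, n) = n
r = 105625/16 (r = ((-5/4 + 0/(-4)) - 80)² = ((-5*¼ + 0*(-¼)) - 80)² = ((-5/4 + 0) - 80)² = (-5/4 - 80)² = (-325/4)² = 105625/16 ≈ 6601.6)
r - 1*34602 = 105625/16 - 1*34602 = 105625/16 - 34602 = -448007/16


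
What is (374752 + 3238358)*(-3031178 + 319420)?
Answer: -9797879947380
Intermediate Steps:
(374752 + 3238358)*(-3031178 + 319420) = 3613110*(-2711758) = -9797879947380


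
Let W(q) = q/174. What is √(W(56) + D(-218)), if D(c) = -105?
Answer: I*√792309/87 ≈ 10.231*I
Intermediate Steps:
W(q) = q/174 (W(q) = q*(1/174) = q/174)
√(W(56) + D(-218)) = √((1/174)*56 - 105) = √(28/87 - 105) = √(-9107/87) = I*√792309/87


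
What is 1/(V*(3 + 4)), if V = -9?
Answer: -1/63 ≈ -0.015873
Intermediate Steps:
1/(V*(3 + 4)) = 1/(-9*(3 + 4)) = 1/(-9*7) = 1/(-63) = -1/63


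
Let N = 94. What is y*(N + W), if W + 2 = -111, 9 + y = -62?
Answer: 1349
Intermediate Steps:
y = -71 (y = -9 - 62 = -71)
W = -113 (W = -2 - 111 = -113)
y*(N + W) = -71*(94 - 113) = -71*(-19) = 1349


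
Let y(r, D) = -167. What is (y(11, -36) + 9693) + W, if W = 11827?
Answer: 21353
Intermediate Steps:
(y(11, -36) + 9693) + W = (-167 + 9693) + 11827 = 9526 + 11827 = 21353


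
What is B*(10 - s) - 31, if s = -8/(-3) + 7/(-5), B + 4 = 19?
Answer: 100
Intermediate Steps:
B = 15 (B = -4 + 19 = 15)
s = 19/15 (s = -8*(-⅓) + 7*(-⅕) = 8/3 - 7/5 = 19/15 ≈ 1.2667)
B*(10 - s) - 31 = 15*(10 - 1*19/15) - 31 = 15*(10 - 19/15) - 31 = 15*(131/15) - 31 = 131 - 31 = 100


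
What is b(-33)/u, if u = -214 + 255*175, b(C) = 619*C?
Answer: -20427/44411 ≈ -0.45995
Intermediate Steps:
u = 44411 (u = -214 + 44625 = 44411)
b(-33)/u = (619*(-33))/44411 = -20427*1/44411 = -20427/44411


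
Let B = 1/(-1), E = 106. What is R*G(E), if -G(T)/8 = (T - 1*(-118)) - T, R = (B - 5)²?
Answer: -33984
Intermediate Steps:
B = -1 (B = 1*(-1) = -1)
R = 36 (R = (-1 - 5)² = (-6)² = 36)
G(T) = -944 (G(T) = -8*((T - 1*(-118)) - T) = -8*((T + 118) - T) = -8*((118 + T) - T) = -8*118 = -944)
R*G(E) = 36*(-944) = -33984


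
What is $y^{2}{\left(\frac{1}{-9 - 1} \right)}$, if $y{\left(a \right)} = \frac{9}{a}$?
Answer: $8100$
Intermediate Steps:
$y^{2}{\left(\frac{1}{-9 - 1} \right)} = \left(\frac{9}{\frac{1}{-9 - 1}}\right)^{2} = \left(\frac{9}{\frac{1}{-10}}\right)^{2} = \left(\frac{9}{- \frac{1}{10}}\right)^{2} = \left(9 \left(-10\right)\right)^{2} = \left(-90\right)^{2} = 8100$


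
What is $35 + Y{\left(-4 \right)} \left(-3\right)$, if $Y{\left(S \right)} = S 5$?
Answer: $95$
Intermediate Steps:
$Y{\left(S \right)} = 5 S$
$35 + Y{\left(-4 \right)} \left(-3\right) = 35 + 5 \left(-4\right) \left(-3\right) = 35 - -60 = 35 + 60 = 95$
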